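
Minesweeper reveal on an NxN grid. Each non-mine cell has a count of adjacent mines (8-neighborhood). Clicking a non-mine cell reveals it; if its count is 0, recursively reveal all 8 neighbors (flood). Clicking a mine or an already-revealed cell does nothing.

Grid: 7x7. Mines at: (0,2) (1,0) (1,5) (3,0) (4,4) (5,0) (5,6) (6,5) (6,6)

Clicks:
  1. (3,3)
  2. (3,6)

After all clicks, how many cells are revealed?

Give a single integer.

Answer: 7

Derivation:
Click 1 (3,3) count=1: revealed 1 new [(3,3)] -> total=1
Click 2 (3,6) count=0: revealed 6 new [(2,5) (2,6) (3,5) (3,6) (4,5) (4,6)] -> total=7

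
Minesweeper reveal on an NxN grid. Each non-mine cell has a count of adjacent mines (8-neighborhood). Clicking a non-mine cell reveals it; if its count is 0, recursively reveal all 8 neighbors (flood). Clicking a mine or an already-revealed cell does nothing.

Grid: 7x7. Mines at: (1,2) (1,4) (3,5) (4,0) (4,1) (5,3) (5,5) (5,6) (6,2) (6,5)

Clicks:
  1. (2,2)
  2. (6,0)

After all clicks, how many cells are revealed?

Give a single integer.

Click 1 (2,2) count=1: revealed 1 new [(2,2)] -> total=1
Click 2 (6,0) count=0: revealed 4 new [(5,0) (5,1) (6,0) (6,1)] -> total=5

Answer: 5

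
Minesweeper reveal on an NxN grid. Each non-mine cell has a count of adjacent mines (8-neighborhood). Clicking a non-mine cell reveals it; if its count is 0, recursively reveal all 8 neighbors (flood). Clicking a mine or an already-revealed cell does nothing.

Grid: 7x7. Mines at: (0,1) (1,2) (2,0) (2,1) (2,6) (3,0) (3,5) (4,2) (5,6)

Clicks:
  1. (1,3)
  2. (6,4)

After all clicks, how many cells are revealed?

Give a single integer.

Answer: 18

Derivation:
Click 1 (1,3) count=1: revealed 1 new [(1,3)] -> total=1
Click 2 (6,4) count=0: revealed 17 new [(4,0) (4,1) (4,3) (4,4) (4,5) (5,0) (5,1) (5,2) (5,3) (5,4) (5,5) (6,0) (6,1) (6,2) (6,3) (6,4) (6,5)] -> total=18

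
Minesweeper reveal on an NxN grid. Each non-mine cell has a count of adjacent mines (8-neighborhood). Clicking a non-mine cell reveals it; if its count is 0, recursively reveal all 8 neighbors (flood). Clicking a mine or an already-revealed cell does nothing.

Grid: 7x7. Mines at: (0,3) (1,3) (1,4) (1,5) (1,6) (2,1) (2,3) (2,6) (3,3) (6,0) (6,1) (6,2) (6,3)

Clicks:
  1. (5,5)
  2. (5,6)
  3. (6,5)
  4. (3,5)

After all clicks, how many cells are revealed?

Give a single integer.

Answer: 12

Derivation:
Click 1 (5,5) count=0: revealed 12 new [(3,4) (3,5) (3,6) (4,4) (4,5) (4,6) (5,4) (5,5) (5,6) (6,4) (6,5) (6,6)] -> total=12
Click 2 (5,6) count=0: revealed 0 new [(none)] -> total=12
Click 3 (6,5) count=0: revealed 0 new [(none)] -> total=12
Click 4 (3,5) count=1: revealed 0 new [(none)] -> total=12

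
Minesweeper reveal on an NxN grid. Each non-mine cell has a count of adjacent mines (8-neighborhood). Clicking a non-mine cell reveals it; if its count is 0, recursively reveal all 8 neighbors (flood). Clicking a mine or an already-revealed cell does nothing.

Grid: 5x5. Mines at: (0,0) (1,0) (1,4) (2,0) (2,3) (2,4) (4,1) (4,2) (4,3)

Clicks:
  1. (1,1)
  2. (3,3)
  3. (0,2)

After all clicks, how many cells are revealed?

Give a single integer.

Answer: 7

Derivation:
Click 1 (1,1) count=3: revealed 1 new [(1,1)] -> total=1
Click 2 (3,3) count=4: revealed 1 new [(3,3)] -> total=2
Click 3 (0,2) count=0: revealed 5 new [(0,1) (0,2) (0,3) (1,2) (1,3)] -> total=7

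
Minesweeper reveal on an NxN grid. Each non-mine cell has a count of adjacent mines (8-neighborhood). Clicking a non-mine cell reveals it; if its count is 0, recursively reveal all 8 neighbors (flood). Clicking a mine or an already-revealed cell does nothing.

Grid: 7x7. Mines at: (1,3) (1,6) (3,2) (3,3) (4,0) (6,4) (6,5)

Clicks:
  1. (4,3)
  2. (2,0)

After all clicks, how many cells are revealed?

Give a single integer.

Answer: 12

Derivation:
Click 1 (4,3) count=2: revealed 1 new [(4,3)] -> total=1
Click 2 (2,0) count=0: revealed 11 new [(0,0) (0,1) (0,2) (1,0) (1,1) (1,2) (2,0) (2,1) (2,2) (3,0) (3,1)] -> total=12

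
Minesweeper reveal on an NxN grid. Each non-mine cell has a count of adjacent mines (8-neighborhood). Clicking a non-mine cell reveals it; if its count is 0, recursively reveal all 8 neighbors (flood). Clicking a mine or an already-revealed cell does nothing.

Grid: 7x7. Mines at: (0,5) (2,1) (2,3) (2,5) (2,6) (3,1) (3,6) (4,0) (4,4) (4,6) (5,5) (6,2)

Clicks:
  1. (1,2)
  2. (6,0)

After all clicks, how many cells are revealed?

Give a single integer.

Answer: 5

Derivation:
Click 1 (1,2) count=2: revealed 1 new [(1,2)] -> total=1
Click 2 (6,0) count=0: revealed 4 new [(5,0) (5,1) (6,0) (6,1)] -> total=5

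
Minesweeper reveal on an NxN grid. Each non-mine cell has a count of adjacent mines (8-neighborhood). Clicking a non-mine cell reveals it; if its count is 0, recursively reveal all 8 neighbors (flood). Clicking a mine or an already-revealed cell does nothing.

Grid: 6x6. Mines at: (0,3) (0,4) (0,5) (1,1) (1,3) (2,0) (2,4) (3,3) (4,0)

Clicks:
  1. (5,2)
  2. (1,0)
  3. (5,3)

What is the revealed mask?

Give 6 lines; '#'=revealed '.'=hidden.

Click 1 (5,2) count=0: revealed 12 new [(3,4) (3,5) (4,1) (4,2) (4,3) (4,4) (4,5) (5,1) (5,2) (5,3) (5,4) (5,5)] -> total=12
Click 2 (1,0) count=2: revealed 1 new [(1,0)] -> total=13
Click 3 (5,3) count=0: revealed 0 new [(none)] -> total=13

Answer: ......
#.....
......
....##
.#####
.#####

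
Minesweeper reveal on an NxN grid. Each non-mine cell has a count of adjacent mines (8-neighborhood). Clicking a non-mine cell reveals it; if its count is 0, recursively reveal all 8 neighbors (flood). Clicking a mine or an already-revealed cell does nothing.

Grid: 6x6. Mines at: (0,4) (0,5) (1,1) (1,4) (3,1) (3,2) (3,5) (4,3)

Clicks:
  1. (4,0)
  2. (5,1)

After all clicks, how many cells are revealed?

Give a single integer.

Click 1 (4,0) count=1: revealed 1 new [(4,0)] -> total=1
Click 2 (5,1) count=0: revealed 5 new [(4,1) (4,2) (5,0) (5,1) (5,2)] -> total=6

Answer: 6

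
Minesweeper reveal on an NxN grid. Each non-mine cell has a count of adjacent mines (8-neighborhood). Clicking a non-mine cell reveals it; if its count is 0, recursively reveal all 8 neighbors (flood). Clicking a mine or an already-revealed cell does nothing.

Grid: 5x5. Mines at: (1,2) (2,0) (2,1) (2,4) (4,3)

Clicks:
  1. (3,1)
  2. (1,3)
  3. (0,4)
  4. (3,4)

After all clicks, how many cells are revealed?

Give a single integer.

Click 1 (3,1) count=2: revealed 1 new [(3,1)] -> total=1
Click 2 (1,3) count=2: revealed 1 new [(1,3)] -> total=2
Click 3 (0,4) count=0: revealed 3 new [(0,3) (0,4) (1,4)] -> total=5
Click 4 (3,4) count=2: revealed 1 new [(3,4)] -> total=6

Answer: 6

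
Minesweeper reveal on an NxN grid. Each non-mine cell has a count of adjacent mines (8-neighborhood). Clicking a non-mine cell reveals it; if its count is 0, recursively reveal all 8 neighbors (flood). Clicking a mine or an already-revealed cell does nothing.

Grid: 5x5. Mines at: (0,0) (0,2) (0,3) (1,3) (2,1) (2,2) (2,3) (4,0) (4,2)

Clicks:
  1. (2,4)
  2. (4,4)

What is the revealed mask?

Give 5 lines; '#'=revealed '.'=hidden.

Answer: .....
.....
....#
...##
...##

Derivation:
Click 1 (2,4) count=2: revealed 1 new [(2,4)] -> total=1
Click 2 (4,4) count=0: revealed 4 new [(3,3) (3,4) (4,3) (4,4)] -> total=5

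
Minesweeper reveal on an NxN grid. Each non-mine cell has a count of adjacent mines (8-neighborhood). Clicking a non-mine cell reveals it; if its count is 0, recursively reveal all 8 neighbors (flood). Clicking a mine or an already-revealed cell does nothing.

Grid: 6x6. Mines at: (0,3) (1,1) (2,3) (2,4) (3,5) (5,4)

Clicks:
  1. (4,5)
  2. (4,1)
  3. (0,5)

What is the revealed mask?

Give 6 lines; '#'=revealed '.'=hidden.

Click 1 (4,5) count=2: revealed 1 new [(4,5)] -> total=1
Click 2 (4,1) count=0: revealed 15 new [(2,0) (2,1) (2,2) (3,0) (3,1) (3,2) (3,3) (4,0) (4,1) (4,2) (4,3) (5,0) (5,1) (5,2) (5,3)] -> total=16
Click 3 (0,5) count=0: revealed 4 new [(0,4) (0,5) (1,4) (1,5)] -> total=20

Answer: ....##
....##
###...
####..
####.#
####..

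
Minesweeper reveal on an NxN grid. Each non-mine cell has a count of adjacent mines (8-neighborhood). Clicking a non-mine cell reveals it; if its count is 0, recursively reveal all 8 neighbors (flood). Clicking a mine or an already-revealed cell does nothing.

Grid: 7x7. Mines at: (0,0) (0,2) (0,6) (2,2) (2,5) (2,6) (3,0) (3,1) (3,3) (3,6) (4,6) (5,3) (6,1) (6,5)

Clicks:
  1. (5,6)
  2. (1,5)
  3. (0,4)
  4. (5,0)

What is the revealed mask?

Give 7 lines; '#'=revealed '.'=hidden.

Answer: ...###.
...###.
.......
.......
.......
#.....#
.......

Derivation:
Click 1 (5,6) count=2: revealed 1 new [(5,6)] -> total=1
Click 2 (1,5) count=3: revealed 1 new [(1,5)] -> total=2
Click 3 (0,4) count=0: revealed 5 new [(0,3) (0,4) (0,5) (1,3) (1,4)] -> total=7
Click 4 (5,0) count=1: revealed 1 new [(5,0)] -> total=8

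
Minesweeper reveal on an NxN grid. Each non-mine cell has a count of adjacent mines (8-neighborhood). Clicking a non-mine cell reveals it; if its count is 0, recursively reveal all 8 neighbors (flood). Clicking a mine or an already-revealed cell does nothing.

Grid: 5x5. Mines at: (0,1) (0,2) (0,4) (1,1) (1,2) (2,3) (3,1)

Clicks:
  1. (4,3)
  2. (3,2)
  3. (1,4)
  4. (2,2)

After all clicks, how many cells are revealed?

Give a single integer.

Answer: 8

Derivation:
Click 1 (4,3) count=0: revealed 6 new [(3,2) (3,3) (3,4) (4,2) (4,3) (4,4)] -> total=6
Click 2 (3,2) count=2: revealed 0 new [(none)] -> total=6
Click 3 (1,4) count=2: revealed 1 new [(1,4)] -> total=7
Click 4 (2,2) count=4: revealed 1 new [(2,2)] -> total=8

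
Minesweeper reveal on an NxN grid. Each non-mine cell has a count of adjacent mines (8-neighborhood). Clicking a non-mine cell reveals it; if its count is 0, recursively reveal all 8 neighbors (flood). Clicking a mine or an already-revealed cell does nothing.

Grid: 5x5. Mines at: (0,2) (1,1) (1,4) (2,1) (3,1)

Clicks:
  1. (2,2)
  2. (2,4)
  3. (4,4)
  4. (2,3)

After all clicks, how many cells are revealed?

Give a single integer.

Click 1 (2,2) count=3: revealed 1 new [(2,2)] -> total=1
Click 2 (2,4) count=1: revealed 1 new [(2,4)] -> total=2
Click 3 (4,4) count=0: revealed 7 new [(2,3) (3,2) (3,3) (3,4) (4,2) (4,3) (4,4)] -> total=9
Click 4 (2,3) count=1: revealed 0 new [(none)] -> total=9

Answer: 9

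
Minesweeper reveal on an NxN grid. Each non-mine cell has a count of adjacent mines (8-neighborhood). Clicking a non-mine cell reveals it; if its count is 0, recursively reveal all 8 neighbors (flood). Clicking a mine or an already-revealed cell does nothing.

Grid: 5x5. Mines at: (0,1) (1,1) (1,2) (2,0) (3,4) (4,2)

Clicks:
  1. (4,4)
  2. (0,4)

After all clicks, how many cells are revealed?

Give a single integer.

Click 1 (4,4) count=1: revealed 1 new [(4,4)] -> total=1
Click 2 (0,4) count=0: revealed 6 new [(0,3) (0,4) (1,3) (1,4) (2,3) (2,4)] -> total=7

Answer: 7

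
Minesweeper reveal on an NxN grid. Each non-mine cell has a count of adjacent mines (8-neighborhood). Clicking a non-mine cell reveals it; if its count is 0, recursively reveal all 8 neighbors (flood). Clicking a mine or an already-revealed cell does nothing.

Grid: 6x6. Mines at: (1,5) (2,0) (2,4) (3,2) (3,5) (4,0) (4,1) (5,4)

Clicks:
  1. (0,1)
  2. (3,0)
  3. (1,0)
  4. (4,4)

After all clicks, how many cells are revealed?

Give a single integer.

Answer: 15

Derivation:
Click 1 (0,1) count=0: revealed 13 new [(0,0) (0,1) (0,2) (0,3) (0,4) (1,0) (1,1) (1,2) (1,3) (1,4) (2,1) (2,2) (2,3)] -> total=13
Click 2 (3,0) count=3: revealed 1 new [(3,0)] -> total=14
Click 3 (1,0) count=1: revealed 0 new [(none)] -> total=14
Click 4 (4,4) count=2: revealed 1 new [(4,4)] -> total=15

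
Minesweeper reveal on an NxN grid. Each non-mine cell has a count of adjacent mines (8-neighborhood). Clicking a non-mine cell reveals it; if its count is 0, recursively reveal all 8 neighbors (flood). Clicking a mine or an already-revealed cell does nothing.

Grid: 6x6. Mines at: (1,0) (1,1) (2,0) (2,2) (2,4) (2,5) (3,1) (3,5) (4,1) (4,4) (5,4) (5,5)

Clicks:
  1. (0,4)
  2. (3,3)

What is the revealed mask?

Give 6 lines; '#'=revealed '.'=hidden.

Answer: ..####
..####
......
...#..
......
......

Derivation:
Click 1 (0,4) count=0: revealed 8 new [(0,2) (0,3) (0,4) (0,5) (1,2) (1,3) (1,4) (1,5)] -> total=8
Click 2 (3,3) count=3: revealed 1 new [(3,3)] -> total=9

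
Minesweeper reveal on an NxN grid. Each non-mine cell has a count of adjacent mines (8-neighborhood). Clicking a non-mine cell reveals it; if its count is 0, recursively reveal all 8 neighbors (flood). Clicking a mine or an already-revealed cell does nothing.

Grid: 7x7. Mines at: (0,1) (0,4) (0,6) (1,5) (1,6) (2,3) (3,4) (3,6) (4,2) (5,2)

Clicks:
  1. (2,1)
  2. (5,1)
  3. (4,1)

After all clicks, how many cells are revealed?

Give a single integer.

Click 1 (2,1) count=0: revealed 15 new [(1,0) (1,1) (1,2) (2,0) (2,1) (2,2) (3,0) (3,1) (3,2) (4,0) (4,1) (5,0) (5,1) (6,0) (6,1)] -> total=15
Click 2 (5,1) count=2: revealed 0 new [(none)] -> total=15
Click 3 (4,1) count=2: revealed 0 new [(none)] -> total=15

Answer: 15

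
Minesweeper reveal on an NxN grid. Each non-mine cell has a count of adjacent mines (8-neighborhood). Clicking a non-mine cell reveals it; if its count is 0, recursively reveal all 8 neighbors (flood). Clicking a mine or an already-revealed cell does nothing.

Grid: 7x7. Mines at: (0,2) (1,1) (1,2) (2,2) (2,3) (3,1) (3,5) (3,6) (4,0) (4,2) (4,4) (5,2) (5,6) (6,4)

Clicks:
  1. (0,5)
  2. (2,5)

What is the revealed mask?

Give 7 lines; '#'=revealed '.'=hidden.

Click 1 (0,5) count=0: revealed 11 new [(0,3) (0,4) (0,5) (0,6) (1,3) (1,4) (1,5) (1,6) (2,4) (2,5) (2,6)] -> total=11
Click 2 (2,5) count=2: revealed 0 new [(none)] -> total=11

Answer: ...####
...####
....###
.......
.......
.......
.......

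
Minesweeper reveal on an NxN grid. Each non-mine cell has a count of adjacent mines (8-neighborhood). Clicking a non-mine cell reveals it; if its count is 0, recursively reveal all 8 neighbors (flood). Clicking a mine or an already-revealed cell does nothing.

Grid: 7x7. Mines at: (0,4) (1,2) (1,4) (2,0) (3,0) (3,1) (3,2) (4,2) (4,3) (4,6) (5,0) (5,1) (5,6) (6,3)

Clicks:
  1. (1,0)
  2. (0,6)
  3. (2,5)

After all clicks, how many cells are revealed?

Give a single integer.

Answer: 9

Derivation:
Click 1 (1,0) count=1: revealed 1 new [(1,0)] -> total=1
Click 2 (0,6) count=0: revealed 8 new [(0,5) (0,6) (1,5) (1,6) (2,5) (2,6) (3,5) (3,6)] -> total=9
Click 3 (2,5) count=1: revealed 0 new [(none)] -> total=9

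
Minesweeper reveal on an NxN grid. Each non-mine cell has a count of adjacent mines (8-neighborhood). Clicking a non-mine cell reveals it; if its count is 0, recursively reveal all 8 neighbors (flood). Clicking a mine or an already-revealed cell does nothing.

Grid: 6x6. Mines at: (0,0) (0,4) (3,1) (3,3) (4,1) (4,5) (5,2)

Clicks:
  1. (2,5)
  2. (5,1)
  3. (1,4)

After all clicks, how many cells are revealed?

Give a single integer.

Answer: 7

Derivation:
Click 1 (2,5) count=0: revealed 6 new [(1,4) (1,5) (2,4) (2,5) (3,4) (3,5)] -> total=6
Click 2 (5,1) count=2: revealed 1 new [(5,1)] -> total=7
Click 3 (1,4) count=1: revealed 0 new [(none)] -> total=7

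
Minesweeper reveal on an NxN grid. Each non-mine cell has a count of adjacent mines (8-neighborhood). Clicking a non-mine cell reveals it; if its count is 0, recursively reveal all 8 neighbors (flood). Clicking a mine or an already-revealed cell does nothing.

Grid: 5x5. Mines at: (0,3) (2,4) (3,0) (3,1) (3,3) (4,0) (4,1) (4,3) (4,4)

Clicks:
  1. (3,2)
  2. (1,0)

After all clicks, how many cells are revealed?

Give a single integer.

Click 1 (3,2) count=4: revealed 1 new [(3,2)] -> total=1
Click 2 (1,0) count=0: revealed 9 new [(0,0) (0,1) (0,2) (1,0) (1,1) (1,2) (2,0) (2,1) (2,2)] -> total=10

Answer: 10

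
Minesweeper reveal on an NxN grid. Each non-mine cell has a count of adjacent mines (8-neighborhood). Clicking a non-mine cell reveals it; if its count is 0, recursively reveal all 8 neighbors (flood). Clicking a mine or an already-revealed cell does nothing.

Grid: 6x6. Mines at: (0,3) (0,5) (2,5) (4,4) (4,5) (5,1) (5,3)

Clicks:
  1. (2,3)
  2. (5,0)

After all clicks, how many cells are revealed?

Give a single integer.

Click 1 (2,3) count=0: revealed 22 new [(0,0) (0,1) (0,2) (1,0) (1,1) (1,2) (1,3) (1,4) (2,0) (2,1) (2,2) (2,3) (2,4) (3,0) (3,1) (3,2) (3,3) (3,4) (4,0) (4,1) (4,2) (4,3)] -> total=22
Click 2 (5,0) count=1: revealed 1 new [(5,0)] -> total=23

Answer: 23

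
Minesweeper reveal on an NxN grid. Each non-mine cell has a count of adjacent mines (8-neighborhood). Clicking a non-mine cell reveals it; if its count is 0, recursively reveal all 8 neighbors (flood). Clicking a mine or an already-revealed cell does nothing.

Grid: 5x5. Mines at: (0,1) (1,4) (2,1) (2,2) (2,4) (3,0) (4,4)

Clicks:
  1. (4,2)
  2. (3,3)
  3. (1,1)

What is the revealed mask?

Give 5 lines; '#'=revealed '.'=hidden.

Click 1 (4,2) count=0: revealed 6 new [(3,1) (3,2) (3,3) (4,1) (4,2) (4,3)] -> total=6
Click 2 (3,3) count=3: revealed 0 new [(none)] -> total=6
Click 3 (1,1) count=3: revealed 1 new [(1,1)] -> total=7

Answer: .....
.#...
.....
.###.
.###.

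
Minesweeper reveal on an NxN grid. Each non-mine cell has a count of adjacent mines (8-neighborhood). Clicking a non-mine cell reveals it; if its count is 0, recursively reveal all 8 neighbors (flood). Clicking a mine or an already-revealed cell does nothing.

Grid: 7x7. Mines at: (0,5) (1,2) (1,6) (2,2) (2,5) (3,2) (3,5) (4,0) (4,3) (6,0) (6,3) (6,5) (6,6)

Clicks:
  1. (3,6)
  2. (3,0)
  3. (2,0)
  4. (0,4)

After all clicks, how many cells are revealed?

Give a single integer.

Answer: 10

Derivation:
Click 1 (3,6) count=2: revealed 1 new [(3,6)] -> total=1
Click 2 (3,0) count=1: revealed 1 new [(3,0)] -> total=2
Click 3 (2,0) count=0: revealed 7 new [(0,0) (0,1) (1,0) (1,1) (2,0) (2,1) (3,1)] -> total=9
Click 4 (0,4) count=1: revealed 1 new [(0,4)] -> total=10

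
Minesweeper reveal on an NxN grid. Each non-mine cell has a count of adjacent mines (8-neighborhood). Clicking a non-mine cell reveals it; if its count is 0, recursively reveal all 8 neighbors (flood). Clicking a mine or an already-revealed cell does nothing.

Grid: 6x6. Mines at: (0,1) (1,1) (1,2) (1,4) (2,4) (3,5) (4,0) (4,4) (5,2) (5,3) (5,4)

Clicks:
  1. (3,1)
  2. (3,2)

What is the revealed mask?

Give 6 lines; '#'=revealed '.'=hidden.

Answer: ......
......
.###..
.###..
.###..
......

Derivation:
Click 1 (3,1) count=1: revealed 1 new [(3,1)] -> total=1
Click 2 (3,2) count=0: revealed 8 new [(2,1) (2,2) (2,3) (3,2) (3,3) (4,1) (4,2) (4,3)] -> total=9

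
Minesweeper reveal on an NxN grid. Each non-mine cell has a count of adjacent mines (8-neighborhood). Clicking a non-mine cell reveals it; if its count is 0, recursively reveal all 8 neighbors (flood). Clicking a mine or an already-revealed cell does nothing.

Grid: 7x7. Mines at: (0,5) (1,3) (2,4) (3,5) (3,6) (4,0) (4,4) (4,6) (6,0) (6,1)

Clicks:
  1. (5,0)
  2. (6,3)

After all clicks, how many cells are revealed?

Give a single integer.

Click 1 (5,0) count=3: revealed 1 new [(5,0)] -> total=1
Click 2 (6,3) count=0: revealed 10 new [(5,2) (5,3) (5,4) (5,5) (5,6) (6,2) (6,3) (6,4) (6,5) (6,6)] -> total=11

Answer: 11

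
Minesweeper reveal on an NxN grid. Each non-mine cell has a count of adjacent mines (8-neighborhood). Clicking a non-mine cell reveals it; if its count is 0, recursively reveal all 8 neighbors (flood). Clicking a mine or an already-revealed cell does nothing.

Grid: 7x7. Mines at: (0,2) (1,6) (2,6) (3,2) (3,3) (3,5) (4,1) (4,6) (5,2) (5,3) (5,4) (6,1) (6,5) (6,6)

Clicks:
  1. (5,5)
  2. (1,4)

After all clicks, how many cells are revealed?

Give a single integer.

Click 1 (5,5) count=4: revealed 1 new [(5,5)] -> total=1
Click 2 (1,4) count=0: revealed 9 new [(0,3) (0,4) (0,5) (1,3) (1,4) (1,5) (2,3) (2,4) (2,5)] -> total=10

Answer: 10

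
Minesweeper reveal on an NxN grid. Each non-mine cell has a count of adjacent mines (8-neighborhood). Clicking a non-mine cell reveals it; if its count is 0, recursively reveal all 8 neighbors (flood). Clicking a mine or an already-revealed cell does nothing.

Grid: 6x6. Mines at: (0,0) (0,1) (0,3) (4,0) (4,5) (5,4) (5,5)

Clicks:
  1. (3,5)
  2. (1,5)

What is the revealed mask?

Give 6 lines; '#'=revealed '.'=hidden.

Answer: ....##
######
######
######
.####.
.###..

Derivation:
Click 1 (3,5) count=1: revealed 1 new [(3,5)] -> total=1
Click 2 (1,5) count=0: revealed 26 new [(0,4) (0,5) (1,0) (1,1) (1,2) (1,3) (1,4) (1,5) (2,0) (2,1) (2,2) (2,3) (2,4) (2,5) (3,0) (3,1) (3,2) (3,3) (3,4) (4,1) (4,2) (4,3) (4,4) (5,1) (5,2) (5,3)] -> total=27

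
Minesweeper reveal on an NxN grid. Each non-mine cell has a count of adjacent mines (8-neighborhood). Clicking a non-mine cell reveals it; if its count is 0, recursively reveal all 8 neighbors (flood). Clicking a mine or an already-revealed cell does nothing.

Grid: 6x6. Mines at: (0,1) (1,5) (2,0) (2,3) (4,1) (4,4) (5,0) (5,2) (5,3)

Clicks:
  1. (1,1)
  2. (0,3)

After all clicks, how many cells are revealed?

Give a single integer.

Click 1 (1,1) count=2: revealed 1 new [(1,1)] -> total=1
Click 2 (0,3) count=0: revealed 6 new [(0,2) (0,3) (0,4) (1,2) (1,3) (1,4)] -> total=7

Answer: 7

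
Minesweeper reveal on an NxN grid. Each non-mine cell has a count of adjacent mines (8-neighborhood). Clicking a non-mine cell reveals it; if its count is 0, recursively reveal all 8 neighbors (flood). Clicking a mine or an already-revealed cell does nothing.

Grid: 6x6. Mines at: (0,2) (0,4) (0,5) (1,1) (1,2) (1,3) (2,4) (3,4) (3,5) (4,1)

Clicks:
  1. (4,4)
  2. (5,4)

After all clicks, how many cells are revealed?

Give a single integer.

Answer: 8

Derivation:
Click 1 (4,4) count=2: revealed 1 new [(4,4)] -> total=1
Click 2 (5,4) count=0: revealed 7 new [(4,2) (4,3) (4,5) (5,2) (5,3) (5,4) (5,5)] -> total=8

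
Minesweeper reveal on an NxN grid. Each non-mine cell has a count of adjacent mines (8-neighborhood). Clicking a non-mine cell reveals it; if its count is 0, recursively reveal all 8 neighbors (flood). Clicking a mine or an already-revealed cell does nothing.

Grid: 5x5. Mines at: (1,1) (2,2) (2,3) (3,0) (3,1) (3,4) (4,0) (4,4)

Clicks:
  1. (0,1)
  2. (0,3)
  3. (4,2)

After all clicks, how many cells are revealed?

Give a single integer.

Answer: 8

Derivation:
Click 1 (0,1) count=1: revealed 1 new [(0,1)] -> total=1
Click 2 (0,3) count=0: revealed 6 new [(0,2) (0,3) (0,4) (1,2) (1,3) (1,4)] -> total=7
Click 3 (4,2) count=1: revealed 1 new [(4,2)] -> total=8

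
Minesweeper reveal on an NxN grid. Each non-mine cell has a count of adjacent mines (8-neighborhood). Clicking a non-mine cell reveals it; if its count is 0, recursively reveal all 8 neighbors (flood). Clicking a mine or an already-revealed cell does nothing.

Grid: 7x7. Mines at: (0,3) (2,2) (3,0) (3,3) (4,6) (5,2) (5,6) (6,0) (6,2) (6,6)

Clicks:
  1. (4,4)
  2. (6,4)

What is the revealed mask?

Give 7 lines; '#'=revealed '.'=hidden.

Answer: .......
.......
.......
.......
...###.
...###.
...###.

Derivation:
Click 1 (4,4) count=1: revealed 1 new [(4,4)] -> total=1
Click 2 (6,4) count=0: revealed 8 new [(4,3) (4,5) (5,3) (5,4) (5,5) (6,3) (6,4) (6,5)] -> total=9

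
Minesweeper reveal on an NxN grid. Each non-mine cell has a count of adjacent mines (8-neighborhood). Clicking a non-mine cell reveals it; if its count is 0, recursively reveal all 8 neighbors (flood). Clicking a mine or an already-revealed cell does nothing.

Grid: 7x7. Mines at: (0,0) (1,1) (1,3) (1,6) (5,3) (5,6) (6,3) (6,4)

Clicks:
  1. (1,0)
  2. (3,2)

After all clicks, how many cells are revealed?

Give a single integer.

Answer: 28

Derivation:
Click 1 (1,0) count=2: revealed 1 new [(1,0)] -> total=1
Click 2 (3,2) count=0: revealed 27 new [(2,0) (2,1) (2,2) (2,3) (2,4) (2,5) (2,6) (3,0) (3,1) (3,2) (3,3) (3,4) (3,5) (3,6) (4,0) (4,1) (4,2) (4,3) (4,4) (4,5) (4,6) (5,0) (5,1) (5,2) (6,0) (6,1) (6,2)] -> total=28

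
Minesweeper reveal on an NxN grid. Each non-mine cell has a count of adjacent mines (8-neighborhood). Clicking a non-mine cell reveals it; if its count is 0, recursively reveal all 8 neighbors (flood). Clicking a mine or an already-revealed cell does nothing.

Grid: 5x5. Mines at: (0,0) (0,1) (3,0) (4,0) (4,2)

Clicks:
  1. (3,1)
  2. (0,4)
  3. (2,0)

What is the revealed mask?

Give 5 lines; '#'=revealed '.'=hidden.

Click 1 (3,1) count=3: revealed 1 new [(3,1)] -> total=1
Click 2 (0,4) count=0: revealed 16 new [(0,2) (0,3) (0,4) (1,1) (1,2) (1,3) (1,4) (2,1) (2,2) (2,3) (2,4) (3,2) (3,3) (3,4) (4,3) (4,4)] -> total=17
Click 3 (2,0) count=1: revealed 1 new [(2,0)] -> total=18

Answer: ..###
.####
#####
.####
...##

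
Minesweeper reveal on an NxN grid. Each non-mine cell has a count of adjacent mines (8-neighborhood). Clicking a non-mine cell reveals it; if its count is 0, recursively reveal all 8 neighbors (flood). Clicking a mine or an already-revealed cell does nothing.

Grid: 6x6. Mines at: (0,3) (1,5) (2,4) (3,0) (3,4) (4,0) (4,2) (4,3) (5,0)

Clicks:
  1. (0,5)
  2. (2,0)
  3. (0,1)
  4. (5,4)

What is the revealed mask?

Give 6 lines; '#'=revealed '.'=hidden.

Click 1 (0,5) count=1: revealed 1 new [(0,5)] -> total=1
Click 2 (2,0) count=1: revealed 1 new [(2,0)] -> total=2
Click 3 (0,1) count=0: revealed 13 new [(0,0) (0,1) (0,2) (1,0) (1,1) (1,2) (1,3) (2,1) (2,2) (2,3) (3,1) (3,2) (3,3)] -> total=15
Click 4 (5,4) count=1: revealed 1 new [(5,4)] -> total=16

Answer: ###..#
####..
####..
.###..
......
....#.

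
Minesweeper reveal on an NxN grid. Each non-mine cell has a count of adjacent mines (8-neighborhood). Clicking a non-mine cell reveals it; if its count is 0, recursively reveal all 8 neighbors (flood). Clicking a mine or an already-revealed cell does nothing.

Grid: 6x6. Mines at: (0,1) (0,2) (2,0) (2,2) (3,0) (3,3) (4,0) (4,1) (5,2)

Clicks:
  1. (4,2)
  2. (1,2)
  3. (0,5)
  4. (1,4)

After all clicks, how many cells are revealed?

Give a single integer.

Answer: 19

Derivation:
Click 1 (4,2) count=3: revealed 1 new [(4,2)] -> total=1
Click 2 (1,2) count=3: revealed 1 new [(1,2)] -> total=2
Click 3 (0,5) count=0: revealed 17 new [(0,3) (0,4) (0,5) (1,3) (1,4) (1,5) (2,3) (2,4) (2,5) (3,4) (3,5) (4,3) (4,4) (4,5) (5,3) (5,4) (5,5)] -> total=19
Click 4 (1,4) count=0: revealed 0 new [(none)] -> total=19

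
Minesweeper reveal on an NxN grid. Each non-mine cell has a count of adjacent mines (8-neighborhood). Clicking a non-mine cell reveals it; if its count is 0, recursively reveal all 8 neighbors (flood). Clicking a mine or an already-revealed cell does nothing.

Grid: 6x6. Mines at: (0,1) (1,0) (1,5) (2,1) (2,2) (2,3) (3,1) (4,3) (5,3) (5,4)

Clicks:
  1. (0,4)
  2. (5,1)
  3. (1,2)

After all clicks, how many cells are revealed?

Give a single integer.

Click 1 (0,4) count=1: revealed 1 new [(0,4)] -> total=1
Click 2 (5,1) count=0: revealed 6 new [(4,0) (4,1) (4,2) (5,0) (5,1) (5,2)] -> total=7
Click 3 (1,2) count=4: revealed 1 new [(1,2)] -> total=8

Answer: 8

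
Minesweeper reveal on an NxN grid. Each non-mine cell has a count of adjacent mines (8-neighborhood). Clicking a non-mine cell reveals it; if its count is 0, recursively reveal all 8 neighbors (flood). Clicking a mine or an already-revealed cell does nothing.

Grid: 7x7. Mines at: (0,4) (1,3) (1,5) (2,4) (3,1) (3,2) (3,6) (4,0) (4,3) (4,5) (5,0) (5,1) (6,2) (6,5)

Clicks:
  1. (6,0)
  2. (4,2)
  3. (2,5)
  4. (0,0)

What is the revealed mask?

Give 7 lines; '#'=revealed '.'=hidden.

Answer: ###....
###....
###..#.
.......
..#....
.......
#......

Derivation:
Click 1 (6,0) count=2: revealed 1 new [(6,0)] -> total=1
Click 2 (4,2) count=4: revealed 1 new [(4,2)] -> total=2
Click 3 (2,5) count=3: revealed 1 new [(2,5)] -> total=3
Click 4 (0,0) count=0: revealed 9 new [(0,0) (0,1) (0,2) (1,0) (1,1) (1,2) (2,0) (2,1) (2,2)] -> total=12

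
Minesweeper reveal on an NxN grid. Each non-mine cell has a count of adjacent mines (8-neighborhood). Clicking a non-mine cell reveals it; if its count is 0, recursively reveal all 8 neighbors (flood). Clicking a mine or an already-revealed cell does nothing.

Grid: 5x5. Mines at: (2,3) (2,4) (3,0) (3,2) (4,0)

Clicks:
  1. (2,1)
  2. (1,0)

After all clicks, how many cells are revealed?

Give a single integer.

Click 1 (2,1) count=2: revealed 1 new [(2,1)] -> total=1
Click 2 (1,0) count=0: revealed 12 new [(0,0) (0,1) (0,2) (0,3) (0,4) (1,0) (1,1) (1,2) (1,3) (1,4) (2,0) (2,2)] -> total=13

Answer: 13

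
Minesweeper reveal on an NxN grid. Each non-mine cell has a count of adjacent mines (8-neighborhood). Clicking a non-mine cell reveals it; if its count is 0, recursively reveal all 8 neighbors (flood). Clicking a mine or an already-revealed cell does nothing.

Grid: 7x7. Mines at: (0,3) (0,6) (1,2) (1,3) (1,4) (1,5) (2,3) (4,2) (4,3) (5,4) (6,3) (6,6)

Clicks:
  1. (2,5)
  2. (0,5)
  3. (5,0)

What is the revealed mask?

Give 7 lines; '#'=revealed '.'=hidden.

Click 1 (2,5) count=2: revealed 1 new [(2,5)] -> total=1
Click 2 (0,5) count=3: revealed 1 new [(0,5)] -> total=2
Click 3 (5,0) count=0: revealed 16 new [(0,0) (0,1) (1,0) (1,1) (2,0) (2,1) (3,0) (3,1) (4,0) (4,1) (5,0) (5,1) (5,2) (6,0) (6,1) (6,2)] -> total=18

Answer: ##...#.
##.....
##...#.
##.....
##.....
###....
###....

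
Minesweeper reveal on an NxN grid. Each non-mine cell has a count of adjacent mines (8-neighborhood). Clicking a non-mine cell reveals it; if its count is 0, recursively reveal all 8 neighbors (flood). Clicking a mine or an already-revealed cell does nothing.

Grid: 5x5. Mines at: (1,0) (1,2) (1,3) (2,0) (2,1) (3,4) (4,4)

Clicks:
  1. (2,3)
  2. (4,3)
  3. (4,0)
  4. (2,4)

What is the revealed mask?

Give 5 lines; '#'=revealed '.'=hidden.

Click 1 (2,3) count=3: revealed 1 new [(2,3)] -> total=1
Click 2 (4,3) count=2: revealed 1 new [(4,3)] -> total=2
Click 3 (4,0) count=0: revealed 7 new [(3,0) (3,1) (3,2) (3,3) (4,0) (4,1) (4,2)] -> total=9
Click 4 (2,4) count=2: revealed 1 new [(2,4)] -> total=10

Answer: .....
.....
...##
####.
####.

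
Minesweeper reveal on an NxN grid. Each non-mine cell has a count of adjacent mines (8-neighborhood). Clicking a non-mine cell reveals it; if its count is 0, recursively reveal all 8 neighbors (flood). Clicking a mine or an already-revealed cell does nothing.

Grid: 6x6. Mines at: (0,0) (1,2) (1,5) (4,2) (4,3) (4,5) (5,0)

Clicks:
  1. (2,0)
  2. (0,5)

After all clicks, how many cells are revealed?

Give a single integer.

Answer: 9

Derivation:
Click 1 (2,0) count=0: revealed 8 new [(1,0) (1,1) (2,0) (2,1) (3,0) (3,1) (4,0) (4,1)] -> total=8
Click 2 (0,5) count=1: revealed 1 new [(0,5)] -> total=9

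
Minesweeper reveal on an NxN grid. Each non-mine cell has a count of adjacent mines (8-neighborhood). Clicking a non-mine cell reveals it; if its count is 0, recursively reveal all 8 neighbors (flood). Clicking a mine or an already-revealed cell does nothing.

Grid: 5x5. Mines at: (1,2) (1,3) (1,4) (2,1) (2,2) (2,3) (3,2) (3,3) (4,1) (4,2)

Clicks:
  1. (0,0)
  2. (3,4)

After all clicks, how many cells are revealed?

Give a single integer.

Click 1 (0,0) count=0: revealed 4 new [(0,0) (0,1) (1,0) (1,1)] -> total=4
Click 2 (3,4) count=2: revealed 1 new [(3,4)] -> total=5

Answer: 5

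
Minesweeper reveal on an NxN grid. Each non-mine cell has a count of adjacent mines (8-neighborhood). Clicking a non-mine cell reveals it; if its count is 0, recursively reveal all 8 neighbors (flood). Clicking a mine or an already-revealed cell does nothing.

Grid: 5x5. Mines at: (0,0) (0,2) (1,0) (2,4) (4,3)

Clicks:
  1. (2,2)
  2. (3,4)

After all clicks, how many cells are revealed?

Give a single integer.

Click 1 (2,2) count=0: revealed 14 new [(1,1) (1,2) (1,3) (2,0) (2,1) (2,2) (2,3) (3,0) (3,1) (3,2) (3,3) (4,0) (4,1) (4,2)] -> total=14
Click 2 (3,4) count=2: revealed 1 new [(3,4)] -> total=15

Answer: 15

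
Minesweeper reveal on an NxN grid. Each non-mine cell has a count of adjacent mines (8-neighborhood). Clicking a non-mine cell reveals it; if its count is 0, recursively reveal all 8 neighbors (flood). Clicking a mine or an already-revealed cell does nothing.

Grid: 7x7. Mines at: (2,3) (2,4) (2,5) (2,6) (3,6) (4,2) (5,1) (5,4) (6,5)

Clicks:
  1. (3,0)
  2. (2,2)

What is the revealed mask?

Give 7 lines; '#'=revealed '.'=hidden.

Click 1 (3,0) count=0: revealed 22 new [(0,0) (0,1) (0,2) (0,3) (0,4) (0,5) (0,6) (1,0) (1,1) (1,2) (1,3) (1,4) (1,5) (1,6) (2,0) (2,1) (2,2) (3,0) (3,1) (3,2) (4,0) (4,1)] -> total=22
Click 2 (2,2) count=1: revealed 0 new [(none)] -> total=22

Answer: #######
#######
###....
###....
##.....
.......
.......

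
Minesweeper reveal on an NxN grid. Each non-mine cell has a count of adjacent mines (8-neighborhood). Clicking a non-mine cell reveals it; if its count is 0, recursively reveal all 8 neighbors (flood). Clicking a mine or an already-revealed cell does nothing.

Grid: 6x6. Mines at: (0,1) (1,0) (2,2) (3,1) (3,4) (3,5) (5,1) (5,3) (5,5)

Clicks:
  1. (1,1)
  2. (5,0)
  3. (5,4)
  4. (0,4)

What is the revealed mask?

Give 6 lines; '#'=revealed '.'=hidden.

Click 1 (1,1) count=3: revealed 1 new [(1,1)] -> total=1
Click 2 (5,0) count=1: revealed 1 new [(5,0)] -> total=2
Click 3 (5,4) count=2: revealed 1 new [(5,4)] -> total=3
Click 4 (0,4) count=0: revealed 11 new [(0,2) (0,3) (0,4) (0,5) (1,2) (1,3) (1,4) (1,5) (2,3) (2,4) (2,5)] -> total=14

Answer: ..####
.#####
...###
......
......
#...#.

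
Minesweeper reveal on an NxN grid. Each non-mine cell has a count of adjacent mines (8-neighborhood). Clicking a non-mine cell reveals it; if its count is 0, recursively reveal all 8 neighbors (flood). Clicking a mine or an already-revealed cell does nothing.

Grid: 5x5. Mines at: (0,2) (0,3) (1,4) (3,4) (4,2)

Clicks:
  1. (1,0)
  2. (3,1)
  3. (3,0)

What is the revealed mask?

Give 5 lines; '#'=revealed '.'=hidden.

Click 1 (1,0) count=0: revealed 16 new [(0,0) (0,1) (1,0) (1,1) (1,2) (1,3) (2,0) (2,1) (2,2) (2,3) (3,0) (3,1) (3,2) (3,3) (4,0) (4,1)] -> total=16
Click 2 (3,1) count=1: revealed 0 new [(none)] -> total=16
Click 3 (3,0) count=0: revealed 0 new [(none)] -> total=16

Answer: ##...
####.
####.
####.
##...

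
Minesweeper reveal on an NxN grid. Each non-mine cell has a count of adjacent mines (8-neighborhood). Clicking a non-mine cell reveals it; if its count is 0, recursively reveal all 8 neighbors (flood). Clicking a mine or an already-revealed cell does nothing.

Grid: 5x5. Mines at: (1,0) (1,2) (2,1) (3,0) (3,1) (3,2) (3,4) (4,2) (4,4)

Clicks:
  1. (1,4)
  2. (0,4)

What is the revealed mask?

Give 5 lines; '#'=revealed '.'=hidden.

Answer: ...##
...##
...##
.....
.....

Derivation:
Click 1 (1,4) count=0: revealed 6 new [(0,3) (0,4) (1,3) (1,4) (2,3) (2,4)] -> total=6
Click 2 (0,4) count=0: revealed 0 new [(none)] -> total=6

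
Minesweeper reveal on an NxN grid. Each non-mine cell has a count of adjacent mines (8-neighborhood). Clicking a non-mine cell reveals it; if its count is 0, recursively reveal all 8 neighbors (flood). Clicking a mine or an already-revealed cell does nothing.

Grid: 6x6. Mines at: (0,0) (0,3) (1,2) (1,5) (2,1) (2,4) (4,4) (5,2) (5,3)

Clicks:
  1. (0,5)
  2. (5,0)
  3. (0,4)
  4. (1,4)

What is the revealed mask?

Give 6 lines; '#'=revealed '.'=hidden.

Click 1 (0,5) count=1: revealed 1 new [(0,5)] -> total=1
Click 2 (5,0) count=0: revealed 6 new [(3,0) (3,1) (4,0) (4,1) (5,0) (5,1)] -> total=7
Click 3 (0,4) count=2: revealed 1 new [(0,4)] -> total=8
Click 4 (1,4) count=3: revealed 1 new [(1,4)] -> total=9

Answer: ....##
....#.
......
##....
##....
##....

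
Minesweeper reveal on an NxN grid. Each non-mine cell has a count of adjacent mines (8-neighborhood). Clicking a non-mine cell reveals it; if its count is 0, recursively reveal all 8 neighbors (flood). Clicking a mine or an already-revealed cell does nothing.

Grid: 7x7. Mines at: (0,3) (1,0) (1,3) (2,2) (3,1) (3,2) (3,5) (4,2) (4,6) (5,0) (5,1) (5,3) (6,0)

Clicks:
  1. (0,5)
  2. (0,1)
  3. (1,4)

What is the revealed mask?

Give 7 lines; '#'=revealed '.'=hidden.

Click 1 (0,5) count=0: revealed 9 new [(0,4) (0,5) (0,6) (1,4) (1,5) (1,6) (2,4) (2,5) (2,6)] -> total=9
Click 2 (0,1) count=1: revealed 1 new [(0,1)] -> total=10
Click 3 (1,4) count=2: revealed 0 new [(none)] -> total=10

Answer: .#..###
....###
....###
.......
.......
.......
.......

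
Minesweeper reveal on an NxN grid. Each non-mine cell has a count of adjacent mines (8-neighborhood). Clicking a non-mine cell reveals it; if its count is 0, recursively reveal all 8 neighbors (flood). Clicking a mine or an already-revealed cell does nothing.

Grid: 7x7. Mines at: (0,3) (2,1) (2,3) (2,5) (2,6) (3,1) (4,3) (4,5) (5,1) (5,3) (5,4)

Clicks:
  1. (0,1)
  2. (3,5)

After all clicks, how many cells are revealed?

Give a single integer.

Answer: 7

Derivation:
Click 1 (0,1) count=0: revealed 6 new [(0,0) (0,1) (0,2) (1,0) (1,1) (1,2)] -> total=6
Click 2 (3,5) count=3: revealed 1 new [(3,5)] -> total=7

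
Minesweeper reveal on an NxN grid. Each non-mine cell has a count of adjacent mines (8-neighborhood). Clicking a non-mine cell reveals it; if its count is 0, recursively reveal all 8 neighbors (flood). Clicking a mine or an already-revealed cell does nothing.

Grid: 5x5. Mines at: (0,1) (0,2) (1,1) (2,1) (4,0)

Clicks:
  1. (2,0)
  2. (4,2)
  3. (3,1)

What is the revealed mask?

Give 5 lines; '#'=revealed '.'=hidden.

Answer: ...##
..###
#.###
.####
.####

Derivation:
Click 1 (2,0) count=2: revealed 1 new [(2,0)] -> total=1
Click 2 (4,2) count=0: revealed 16 new [(0,3) (0,4) (1,2) (1,3) (1,4) (2,2) (2,3) (2,4) (3,1) (3,2) (3,3) (3,4) (4,1) (4,2) (4,3) (4,4)] -> total=17
Click 3 (3,1) count=2: revealed 0 new [(none)] -> total=17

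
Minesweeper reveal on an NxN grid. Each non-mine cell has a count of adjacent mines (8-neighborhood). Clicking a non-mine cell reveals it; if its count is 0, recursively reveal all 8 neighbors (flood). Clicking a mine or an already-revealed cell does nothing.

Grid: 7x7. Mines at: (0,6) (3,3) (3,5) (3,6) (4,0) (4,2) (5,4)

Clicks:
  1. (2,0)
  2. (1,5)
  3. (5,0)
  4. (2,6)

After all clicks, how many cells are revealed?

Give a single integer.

Answer: 23

Derivation:
Click 1 (2,0) count=0: revealed 21 new [(0,0) (0,1) (0,2) (0,3) (0,4) (0,5) (1,0) (1,1) (1,2) (1,3) (1,4) (1,5) (2,0) (2,1) (2,2) (2,3) (2,4) (2,5) (3,0) (3,1) (3,2)] -> total=21
Click 2 (1,5) count=1: revealed 0 new [(none)] -> total=21
Click 3 (5,0) count=1: revealed 1 new [(5,0)] -> total=22
Click 4 (2,6) count=2: revealed 1 new [(2,6)] -> total=23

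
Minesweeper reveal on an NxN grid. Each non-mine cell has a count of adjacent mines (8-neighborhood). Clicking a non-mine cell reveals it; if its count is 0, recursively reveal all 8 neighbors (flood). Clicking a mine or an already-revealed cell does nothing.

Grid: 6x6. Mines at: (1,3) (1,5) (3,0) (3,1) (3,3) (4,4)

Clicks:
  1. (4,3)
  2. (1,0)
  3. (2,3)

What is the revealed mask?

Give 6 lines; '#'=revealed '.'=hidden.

Answer: ###...
###...
####..
......
...#..
......

Derivation:
Click 1 (4,3) count=2: revealed 1 new [(4,3)] -> total=1
Click 2 (1,0) count=0: revealed 9 new [(0,0) (0,1) (0,2) (1,0) (1,1) (1,2) (2,0) (2,1) (2,2)] -> total=10
Click 3 (2,3) count=2: revealed 1 new [(2,3)] -> total=11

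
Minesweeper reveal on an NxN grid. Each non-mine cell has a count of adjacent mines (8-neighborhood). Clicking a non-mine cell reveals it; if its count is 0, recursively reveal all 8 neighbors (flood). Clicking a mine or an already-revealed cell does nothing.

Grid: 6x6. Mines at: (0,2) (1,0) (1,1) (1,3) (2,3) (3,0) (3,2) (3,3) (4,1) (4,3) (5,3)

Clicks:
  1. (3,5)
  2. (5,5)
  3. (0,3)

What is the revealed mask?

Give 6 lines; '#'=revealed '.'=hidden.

Click 1 (3,5) count=0: revealed 12 new [(0,4) (0,5) (1,4) (1,5) (2,4) (2,5) (3,4) (3,5) (4,4) (4,5) (5,4) (5,5)] -> total=12
Click 2 (5,5) count=0: revealed 0 new [(none)] -> total=12
Click 3 (0,3) count=2: revealed 1 new [(0,3)] -> total=13

Answer: ...###
....##
....##
....##
....##
....##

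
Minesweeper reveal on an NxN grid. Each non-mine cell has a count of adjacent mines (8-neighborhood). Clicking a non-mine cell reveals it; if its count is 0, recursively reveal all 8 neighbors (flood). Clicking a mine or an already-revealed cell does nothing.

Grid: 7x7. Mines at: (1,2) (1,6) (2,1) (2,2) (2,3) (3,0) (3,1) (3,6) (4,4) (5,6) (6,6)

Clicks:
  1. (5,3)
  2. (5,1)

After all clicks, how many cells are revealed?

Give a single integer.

Click 1 (5,3) count=1: revealed 1 new [(5,3)] -> total=1
Click 2 (5,1) count=0: revealed 15 new [(4,0) (4,1) (4,2) (4,3) (5,0) (5,1) (5,2) (5,4) (5,5) (6,0) (6,1) (6,2) (6,3) (6,4) (6,5)] -> total=16

Answer: 16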